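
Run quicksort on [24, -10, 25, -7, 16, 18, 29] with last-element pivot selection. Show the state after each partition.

Partition 1: pivot=29 at index 6 -> [24, -10, 25, -7, 16, 18, 29]
Partition 2: pivot=18 at index 3 -> [-10, -7, 16, 18, 25, 24, 29]
Partition 3: pivot=16 at index 2 -> [-10, -7, 16, 18, 25, 24, 29]
Partition 4: pivot=-7 at index 1 -> [-10, -7, 16, 18, 25, 24, 29]
Partition 5: pivot=24 at index 4 -> [-10, -7, 16, 18, 24, 25, 29]


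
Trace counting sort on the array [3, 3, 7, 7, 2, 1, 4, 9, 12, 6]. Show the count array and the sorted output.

Count array: [0, 1, 1, 2, 1, 0, 1, 2, 0, 1, 0, 0, 1]
(count[i] = number of elements equal to i)
Cumulative count: [0, 1, 2, 4, 5, 5, 6, 8, 8, 9, 9, 9, 10]
Sorted: [1, 2, 3, 3, 4, 6, 7, 7, 9, 12]


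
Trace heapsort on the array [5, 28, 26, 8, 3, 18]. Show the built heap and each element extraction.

Build heap: [28, 8, 26, 5, 3, 18]
Extract 28: [26, 8, 18, 5, 3, 28]
Extract 26: [18, 8, 3, 5, 26, 28]
Extract 18: [8, 5, 3, 18, 26, 28]
Extract 8: [5, 3, 8, 18, 26, 28]
Extract 5: [3, 5, 8, 18, 26, 28]


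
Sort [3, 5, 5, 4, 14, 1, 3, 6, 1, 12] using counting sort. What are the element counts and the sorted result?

Count array: [0, 2, 0, 2, 1, 2, 1, 0, 0, 0, 0, 0, 1, 0, 1]
(count[i] = number of elements equal to i)
Cumulative count: [0, 2, 2, 4, 5, 7, 8, 8, 8, 8, 8, 8, 9, 9, 10]
Sorted: [1, 1, 3, 3, 4, 5, 5, 6, 12, 14]


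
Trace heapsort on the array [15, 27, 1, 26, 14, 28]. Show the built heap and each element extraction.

Build heap: [28, 27, 15, 26, 14, 1]
Extract 28: [27, 26, 15, 1, 14, 28]
Extract 27: [26, 14, 15, 1, 27, 28]
Extract 26: [15, 14, 1, 26, 27, 28]
Extract 15: [14, 1, 15, 26, 27, 28]
Extract 14: [1, 14, 15, 26, 27, 28]


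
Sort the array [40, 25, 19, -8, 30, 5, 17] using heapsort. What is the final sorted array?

Build heap: [40, 30, 19, -8, 25, 5, 17]
Extract 40: [30, 25, 19, -8, 17, 5, 40]
Extract 30: [25, 17, 19, -8, 5, 30, 40]
Extract 25: [19, 17, 5, -8, 25, 30, 40]
Extract 19: [17, -8, 5, 19, 25, 30, 40]
Extract 17: [5, -8, 17, 19, 25, 30, 40]
Extract 5: [-8, 5, 17, 19, 25, 30, 40]


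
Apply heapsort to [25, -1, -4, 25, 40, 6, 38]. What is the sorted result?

Build heap: [40, 25, 38, 25, -1, 6, -4]
Extract 40: [38, 25, 6, 25, -1, -4, 40]
Extract 38: [25, 25, 6, -4, -1, 38, 40]
Extract 25: [25, -1, 6, -4, 25, 38, 40]
Extract 25: [6, -1, -4, 25, 25, 38, 40]
Extract 6: [-1, -4, 6, 25, 25, 38, 40]
Extract -1: [-4, -1, 6, 25, 25, 38, 40]


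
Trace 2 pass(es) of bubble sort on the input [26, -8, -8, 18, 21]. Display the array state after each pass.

After pass 1: [-8, -8, 18, 21, 26] (4 swaps)
After pass 2: [-8, -8, 18, 21, 26] (0 swaps)
Total swaps: 4


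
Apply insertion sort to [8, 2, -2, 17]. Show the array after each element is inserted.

First element 8 is already 'sorted'
Insert 2: shifted 1 elements -> [2, 8, -2, 17]
Insert -2: shifted 2 elements -> [-2, 2, 8, 17]
Insert 17: shifted 0 elements -> [-2, 2, 8, 17]


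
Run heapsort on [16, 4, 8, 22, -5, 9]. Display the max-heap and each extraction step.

Build heap: [22, 16, 9, 4, -5, 8]
Extract 22: [16, 8, 9, 4, -5, 22]
Extract 16: [9, 8, -5, 4, 16, 22]
Extract 9: [8, 4, -5, 9, 16, 22]
Extract 8: [4, -5, 8, 9, 16, 22]
Extract 4: [-5, 4, 8, 9, 16, 22]


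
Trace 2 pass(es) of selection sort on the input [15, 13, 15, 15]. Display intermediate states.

Pass 1: Select minimum 13 at index 1, swap -> [13, 15, 15, 15]
Pass 2: Select minimum 15 at index 1, swap -> [13, 15, 15, 15]


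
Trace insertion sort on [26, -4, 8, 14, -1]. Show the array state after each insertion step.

First element 26 is already 'sorted'
Insert -4: shifted 1 elements -> [-4, 26, 8, 14, -1]
Insert 8: shifted 1 elements -> [-4, 8, 26, 14, -1]
Insert 14: shifted 1 elements -> [-4, 8, 14, 26, -1]
Insert -1: shifted 3 elements -> [-4, -1, 8, 14, 26]


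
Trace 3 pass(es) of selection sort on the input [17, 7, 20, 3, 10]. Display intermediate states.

Pass 1: Select minimum 3 at index 3, swap -> [3, 7, 20, 17, 10]
Pass 2: Select minimum 7 at index 1, swap -> [3, 7, 20, 17, 10]
Pass 3: Select minimum 10 at index 4, swap -> [3, 7, 10, 17, 20]


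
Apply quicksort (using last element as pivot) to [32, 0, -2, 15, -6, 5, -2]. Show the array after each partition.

Partition 1: pivot=-2 at index 2 -> [-2, -6, -2, 15, 0, 5, 32]
Partition 2: pivot=-6 at index 0 -> [-6, -2, -2, 15, 0, 5, 32]
Partition 3: pivot=32 at index 6 -> [-6, -2, -2, 15, 0, 5, 32]
Partition 4: pivot=5 at index 4 -> [-6, -2, -2, 0, 5, 15, 32]


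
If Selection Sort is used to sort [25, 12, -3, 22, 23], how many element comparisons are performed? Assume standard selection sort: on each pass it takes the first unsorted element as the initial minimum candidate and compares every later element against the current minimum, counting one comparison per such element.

Pass 1: scan indices 1..4 for the minimum = 4 comparison(s); min is -3, place at index 0 -> [-3, 12, 25, 22, 23]
Pass 2: scan indices 2..4 for the minimum = 3 comparison(s); min is 12, place at index 1 -> [-3, 12, 25, 22, 23]
Pass 3: scan indices 3..4 for the minimum = 2 comparison(s); min is 22, place at index 2 -> [-3, 12, 22, 25, 23]
Pass 4: scan indices 4..4 for the minimum = 1 comparison(s); min is 23, place at index 3 -> [-3, 12, 22, 23, 25]
Selection sort always scans the whole unsorted suffix, so the count is (n-1) + (n-2) + ... + 1 = n(n-1)/2 = 5*4/2 = 10 regardless of the input order.
Total comparisons: 4 + 3 + 2 + 1 = 10


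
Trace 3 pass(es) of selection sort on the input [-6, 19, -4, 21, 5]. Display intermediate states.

Pass 1: Select minimum -6 at index 0, swap -> [-6, 19, -4, 21, 5]
Pass 2: Select minimum -4 at index 2, swap -> [-6, -4, 19, 21, 5]
Pass 3: Select minimum 5 at index 4, swap -> [-6, -4, 5, 21, 19]


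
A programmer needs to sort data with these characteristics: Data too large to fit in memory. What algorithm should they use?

Best choice: External merge sort
Reason: Minimizes disk I/O by sequential reads/writes


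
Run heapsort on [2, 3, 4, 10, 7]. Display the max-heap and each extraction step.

Build heap: [10, 7, 4, 3, 2]
Extract 10: [7, 3, 4, 2, 10]
Extract 7: [4, 3, 2, 7, 10]
Extract 4: [3, 2, 4, 7, 10]
Extract 3: [2, 3, 4, 7, 10]


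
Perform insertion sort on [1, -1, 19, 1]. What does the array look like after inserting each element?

First element 1 is already 'sorted'
Insert -1: shifted 1 elements -> [-1, 1, 19, 1]
Insert 19: shifted 0 elements -> [-1, 1, 19, 1]
Insert 1: shifted 1 elements -> [-1, 1, 1, 19]


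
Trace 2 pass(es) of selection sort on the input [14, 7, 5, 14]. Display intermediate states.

Pass 1: Select minimum 5 at index 2, swap -> [5, 7, 14, 14]
Pass 2: Select minimum 7 at index 1, swap -> [5, 7, 14, 14]


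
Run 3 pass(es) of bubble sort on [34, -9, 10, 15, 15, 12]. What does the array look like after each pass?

After pass 1: [-9, 10, 15, 15, 12, 34] (5 swaps)
After pass 2: [-9, 10, 15, 12, 15, 34] (1 swaps)
After pass 3: [-9, 10, 12, 15, 15, 34] (1 swaps)
Total swaps: 7


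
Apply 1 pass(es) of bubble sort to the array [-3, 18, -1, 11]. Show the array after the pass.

After pass 1: [-3, -1, 11, 18] (2 swaps)
Total swaps: 2


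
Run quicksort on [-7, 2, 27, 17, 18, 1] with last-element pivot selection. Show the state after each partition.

Partition 1: pivot=1 at index 1 -> [-7, 1, 27, 17, 18, 2]
Partition 2: pivot=2 at index 2 -> [-7, 1, 2, 17, 18, 27]
Partition 3: pivot=27 at index 5 -> [-7, 1, 2, 17, 18, 27]
Partition 4: pivot=18 at index 4 -> [-7, 1, 2, 17, 18, 27]


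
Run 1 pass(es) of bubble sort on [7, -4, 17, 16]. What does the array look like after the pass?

After pass 1: [-4, 7, 16, 17] (2 swaps)
Total swaps: 2


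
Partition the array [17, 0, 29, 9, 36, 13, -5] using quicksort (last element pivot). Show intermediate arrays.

Partition 1: pivot=-5 at index 0 -> [-5, 0, 29, 9, 36, 13, 17]
Partition 2: pivot=17 at index 4 -> [-5, 0, 9, 13, 17, 29, 36]
Partition 3: pivot=13 at index 3 -> [-5, 0, 9, 13, 17, 29, 36]
Partition 4: pivot=9 at index 2 -> [-5, 0, 9, 13, 17, 29, 36]
Partition 5: pivot=36 at index 6 -> [-5, 0, 9, 13, 17, 29, 36]


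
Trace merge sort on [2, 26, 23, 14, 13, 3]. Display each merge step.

Divide and conquer:
  Merge [26] + [23] -> [23, 26]
  Merge [2] + [23, 26] -> [2, 23, 26]
  Merge [13] + [3] -> [3, 13]
  Merge [14] + [3, 13] -> [3, 13, 14]
  Merge [2, 23, 26] + [3, 13, 14] -> [2, 3, 13, 14, 23, 26]


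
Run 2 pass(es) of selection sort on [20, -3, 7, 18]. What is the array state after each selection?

Pass 1: Select minimum -3 at index 1, swap -> [-3, 20, 7, 18]
Pass 2: Select minimum 7 at index 2, swap -> [-3, 7, 20, 18]


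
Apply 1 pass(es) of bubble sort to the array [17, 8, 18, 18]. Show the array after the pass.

After pass 1: [8, 17, 18, 18] (1 swaps)
Total swaps: 1


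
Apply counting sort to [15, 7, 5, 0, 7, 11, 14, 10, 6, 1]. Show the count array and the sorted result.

Count array: [1, 1, 0, 0, 0, 1, 1, 2, 0, 0, 1, 1, 0, 0, 1, 1]
(count[i] = number of elements equal to i)
Cumulative count: [1, 2, 2, 2, 2, 3, 4, 6, 6, 6, 7, 8, 8, 8, 9, 10]
Sorted: [0, 1, 5, 6, 7, 7, 10, 11, 14, 15]


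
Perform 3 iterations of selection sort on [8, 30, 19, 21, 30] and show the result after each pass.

Pass 1: Select minimum 8 at index 0, swap -> [8, 30, 19, 21, 30]
Pass 2: Select minimum 19 at index 2, swap -> [8, 19, 30, 21, 30]
Pass 3: Select minimum 21 at index 3, swap -> [8, 19, 21, 30, 30]


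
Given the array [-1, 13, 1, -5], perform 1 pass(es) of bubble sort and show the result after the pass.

After pass 1: [-1, 1, -5, 13] (2 swaps)
Total swaps: 2


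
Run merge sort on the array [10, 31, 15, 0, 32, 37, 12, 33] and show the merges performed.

Divide and conquer:
  Merge [10] + [31] -> [10, 31]
  Merge [15] + [0] -> [0, 15]
  Merge [10, 31] + [0, 15] -> [0, 10, 15, 31]
  Merge [32] + [37] -> [32, 37]
  Merge [12] + [33] -> [12, 33]
  Merge [32, 37] + [12, 33] -> [12, 32, 33, 37]
  Merge [0, 10, 15, 31] + [12, 32, 33, 37] -> [0, 10, 12, 15, 31, 32, 33, 37]


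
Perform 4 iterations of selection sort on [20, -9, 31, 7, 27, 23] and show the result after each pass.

Pass 1: Select minimum -9 at index 1, swap -> [-9, 20, 31, 7, 27, 23]
Pass 2: Select minimum 7 at index 3, swap -> [-9, 7, 31, 20, 27, 23]
Pass 3: Select minimum 20 at index 3, swap -> [-9, 7, 20, 31, 27, 23]
Pass 4: Select minimum 23 at index 5, swap -> [-9, 7, 20, 23, 27, 31]


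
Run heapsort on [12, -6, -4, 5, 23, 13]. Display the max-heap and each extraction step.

Build heap: [23, 12, 13, 5, -6, -4]
Extract 23: [13, 12, -4, 5, -6, 23]
Extract 13: [12, 5, -4, -6, 13, 23]
Extract 12: [5, -6, -4, 12, 13, 23]
Extract 5: [-4, -6, 5, 12, 13, 23]
Extract -4: [-6, -4, 5, 12, 13, 23]


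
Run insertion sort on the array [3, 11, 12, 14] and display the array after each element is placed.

First element 3 is already 'sorted'
Insert 11: shifted 0 elements -> [3, 11, 12, 14]
Insert 12: shifted 0 elements -> [3, 11, 12, 14]
Insert 14: shifted 0 elements -> [3, 11, 12, 14]


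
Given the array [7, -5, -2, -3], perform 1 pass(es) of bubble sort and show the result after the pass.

After pass 1: [-5, -2, -3, 7] (3 swaps)
Total swaps: 3


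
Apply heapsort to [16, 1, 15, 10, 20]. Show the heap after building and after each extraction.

Build heap: [20, 16, 15, 10, 1]
Extract 20: [16, 10, 15, 1, 20]
Extract 16: [15, 10, 1, 16, 20]
Extract 15: [10, 1, 15, 16, 20]
Extract 10: [1, 10, 15, 16, 20]


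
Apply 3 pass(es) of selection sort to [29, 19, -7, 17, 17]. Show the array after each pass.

Pass 1: Select minimum -7 at index 2, swap -> [-7, 19, 29, 17, 17]
Pass 2: Select minimum 17 at index 3, swap -> [-7, 17, 29, 19, 17]
Pass 3: Select minimum 17 at index 4, swap -> [-7, 17, 17, 19, 29]


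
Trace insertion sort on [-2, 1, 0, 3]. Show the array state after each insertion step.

First element -2 is already 'sorted'
Insert 1: shifted 0 elements -> [-2, 1, 0, 3]
Insert 0: shifted 1 elements -> [-2, 0, 1, 3]
Insert 3: shifted 0 elements -> [-2, 0, 1, 3]


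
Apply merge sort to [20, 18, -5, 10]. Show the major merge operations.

Divide and conquer:
  Merge [20] + [18] -> [18, 20]
  Merge [-5] + [10] -> [-5, 10]
  Merge [18, 20] + [-5, 10] -> [-5, 10, 18, 20]


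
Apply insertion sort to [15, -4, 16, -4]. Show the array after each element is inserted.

First element 15 is already 'sorted'
Insert -4: shifted 1 elements -> [-4, 15, 16, -4]
Insert 16: shifted 0 elements -> [-4, 15, 16, -4]
Insert -4: shifted 2 elements -> [-4, -4, 15, 16]


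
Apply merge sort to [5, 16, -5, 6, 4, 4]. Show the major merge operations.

Divide and conquer:
  Merge [16] + [-5] -> [-5, 16]
  Merge [5] + [-5, 16] -> [-5, 5, 16]
  Merge [4] + [4] -> [4, 4]
  Merge [6] + [4, 4] -> [4, 4, 6]
  Merge [-5, 5, 16] + [4, 4, 6] -> [-5, 4, 4, 5, 6, 16]


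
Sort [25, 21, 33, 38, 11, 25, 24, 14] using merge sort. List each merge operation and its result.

Divide and conquer:
  Merge [25] + [21] -> [21, 25]
  Merge [33] + [38] -> [33, 38]
  Merge [21, 25] + [33, 38] -> [21, 25, 33, 38]
  Merge [11] + [25] -> [11, 25]
  Merge [24] + [14] -> [14, 24]
  Merge [11, 25] + [14, 24] -> [11, 14, 24, 25]
  Merge [21, 25, 33, 38] + [11, 14, 24, 25] -> [11, 14, 21, 24, 25, 25, 33, 38]


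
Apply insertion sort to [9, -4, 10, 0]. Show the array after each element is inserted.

First element 9 is already 'sorted'
Insert -4: shifted 1 elements -> [-4, 9, 10, 0]
Insert 10: shifted 0 elements -> [-4, 9, 10, 0]
Insert 0: shifted 2 elements -> [-4, 0, 9, 10]


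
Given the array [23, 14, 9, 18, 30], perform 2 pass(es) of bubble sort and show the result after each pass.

After pass 1: [14, 9, 18, 23, 30] (3 swaps)
After pass 2: [9, 14, 18, 23, 30] (1 swaps)
Total swaps: 4


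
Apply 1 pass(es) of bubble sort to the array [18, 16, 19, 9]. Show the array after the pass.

After pass 1: [16, 18, 9, 19] (2 swaps)
Total swaps: 2


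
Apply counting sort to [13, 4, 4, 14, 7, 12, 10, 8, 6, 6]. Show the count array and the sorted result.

Count array: [0, 0, 0, 0, 2, 0, 2, 1, 1, 0, 1, 0, 1, 1, 1]
(count[i] = number of elements equal to i)
Cumulative count: [0, 0, 0, 0, 2, 2, 4, 5, 6, 6, 7, 7, 8, 9, 10]
Sorted: [4, 4, 6, 6, 7, 8, 10, 12, 13, 14]


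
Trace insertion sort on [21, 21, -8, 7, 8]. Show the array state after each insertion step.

First element 21 is already 'sorted'
Insert 21: shifted 0 elements -> [21, 21, -8, 7, 8]
Insert -8: shifted 2 elements -> [-8, 21, 21, 7, 8]
Insert 7: shifted 2 elements -> [-8, 7, 21, 21, 8]
Insert 8: shifted 2 elements -> [-8, 7, 8, 21, 21]


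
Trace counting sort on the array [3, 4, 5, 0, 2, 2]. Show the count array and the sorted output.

Count array: [1, 0, 2, 1, 1, 1]
(count[i] = number of elements equal to i)
Cumulative count: [1, 1, 3, 4, 5, 6]
Sorted: [0, 2, 2, 3, 4, 5]


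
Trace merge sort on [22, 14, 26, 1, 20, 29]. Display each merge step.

Divide and conquer:
  Merge [14] + [26] -> [14, 26]
  Merge [22] + [14, 26] -> [14, 22, 26]
  Merge [20] + [29] -> [20, 29]
  Merge [1] + [20, 29] -> [1, 20, 29]
  Merge [14, 22, 26] + [1, 20, 29] -> [1, 14, 20, 22, 26, 29]


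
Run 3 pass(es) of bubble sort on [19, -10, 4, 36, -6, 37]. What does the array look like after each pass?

After pass 1: [-10, 4, 19, -6, 36, 37] (3 swaps)
After pass 2: [-10, 4, -6, 19, 36, 37] (1 swaps)
After pass 3: [-10, -6, 4, 19, 36, 37] (1 swaps)
Total swaps: 5


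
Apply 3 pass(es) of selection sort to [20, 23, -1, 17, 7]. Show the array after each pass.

Pass 1: Select minimum -1 at index 2, swap -> [-1, 23, 20, 17, 7]
Pass 2: Select minimum 7 at index 4, swap -> [-1, 7, 20, 17, 23]
Pass 3: Select minimum 17 at index 3, swap -> [-1, 7, 17, 20, 23]


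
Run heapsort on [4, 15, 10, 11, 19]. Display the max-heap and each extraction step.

Build heap: [19, 15, 10, 11, 4]
Extract 19: [15, 11, 10, 4, 19]
Extract 15: [11, 4, 10, 15, 19]
Extract 11: [10, 4, 11, 15, 19]
Extract 10: [4, 10, 11, 15, 19]


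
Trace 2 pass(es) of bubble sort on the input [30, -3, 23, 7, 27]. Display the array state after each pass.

After pass 1: [-3, 23, 7, 27, 30] (4 swaps)
After pass 2: [-3, 7, 23, 27, 30] (1 swaps)
Total swaps: 5


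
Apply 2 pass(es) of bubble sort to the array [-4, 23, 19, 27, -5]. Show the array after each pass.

After pass 1: [-4, 19, 23, -5, 27] (2 swaps)
After pass 2: [-4, 19, -5, 23, 27] (1 swaps)
Total swaps: 3


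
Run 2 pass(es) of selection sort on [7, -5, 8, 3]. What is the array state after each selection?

Pass 1: Select minimum -5 at index 1, swap -> [-5, 7, 8, 3]
Pass 2: Select minimum 3 at index 3, swap -> [-5, 3, 8, 7]


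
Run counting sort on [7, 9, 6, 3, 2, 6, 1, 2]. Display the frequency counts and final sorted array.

Count array: [0, 1, 2, 1, 0, 0, 2, 1, 0, 1]
(count[i] = number of elements equal to i)
Cumulative count: [0, 1, 3, 4, 4, 4, 6, 7, 7, 8]
Sorted: [1, 2, 2, 3, 6, 6, 7, 9]


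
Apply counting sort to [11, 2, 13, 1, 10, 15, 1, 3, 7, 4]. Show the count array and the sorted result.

Count array: [0, 2, 1, 1, 1, 0, 0, 1, 0, 0, 1, 1, 0, 1, 0, 1]
(count[i] = number of elements equal to i)
Cumulative count: [0, 2, 3, 4, 5, 5, 5, 6, 6, 6, 7, 8, 8, 9, 9, 10]
Sorted: [1, 1, 2, 3, 4, 7, 10, 11, 13, 15]


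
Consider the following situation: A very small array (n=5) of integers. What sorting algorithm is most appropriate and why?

Best choice: Insertion sort
Reason: For tiny inputs the O(n^2) overhead is negligible and insertion sort has minimal constant factors


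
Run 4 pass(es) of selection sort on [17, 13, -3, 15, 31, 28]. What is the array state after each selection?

Pass 1: Select minimum -3 at index 2, swap -> [-3, 13, 17, 15, 31, 28]
Pass 2: Select minimum 13 at index 1, swap -> [-3, 13, 17, 15, 31, 28]
Pass 3: Select minimum 15 at index 3, swap -> [-3, 13, 15, 17, 31, 28]
Pass 4: Select minimum 17 at index 3, swap -> [-3, 13, 15, 17, 31, 28]


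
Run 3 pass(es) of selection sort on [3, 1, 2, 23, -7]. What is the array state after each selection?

Pass 1: Select minimum -7 at index 4, swap -> [-7, 1, 2, 23, 3]
Pass 2: Select minimum 1 at index 1, swap -> [-7, 1, 2, 23, 3]
Pass 3: Select minimum 2 at index 2, swap -> [-7, 1, 2, 23, 3]


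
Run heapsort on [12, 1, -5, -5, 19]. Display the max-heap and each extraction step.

Build heap: [19, 12, -5, -5, 1]
Extract 19: [12, 1, -5, -5, 19]
Extract 12: [1, -5, -5, 12, 19]
Extract 1: [-5, -5, 1, 12, 19]
Extract -5: [-5, -5, 1, 12, 19]


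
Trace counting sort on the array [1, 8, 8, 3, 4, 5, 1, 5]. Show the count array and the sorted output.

Count array: [0, 2, 0, 1, 1, 2, 0, 0, 2]
(count[i] = number of elements equal to i)
Cumulative count: [0, 2, 2, 3, 4, 6, 6, 6, 8]
Sorted: [1, 1, 3, 4, 5, 5, 8, 8]


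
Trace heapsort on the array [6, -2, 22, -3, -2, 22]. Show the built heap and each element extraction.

Build heap: [22, -2, 22, -3, -2, 6]
Extract 22: [22, -2, 6, -3, -2, 22]
Extract 22: [6, -2, -2, -3, 22, 22]
Extract 6: [-2, -3, -2, 6, 22, 22]
Extract -2: [-2, -3, -2, 6, 22, 22]
Extract -2: [-3, -2, -2, 6, 22, 22]


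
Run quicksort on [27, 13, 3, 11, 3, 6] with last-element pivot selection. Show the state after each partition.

Partition 1: pivot=6 at index 2 -> [3, 3, 6, 11, 13, 27]
Partition 2: pivot=3 at index 1 -> [3, 3, 6, 11, 13, 27]
Partition 3: pivot=27 at index 5 -> [3, 3, 6, 11, 13, 27]
Partition 4: pivot=13 at index 4 -> [3, 3, 6, 11, 13, 27]


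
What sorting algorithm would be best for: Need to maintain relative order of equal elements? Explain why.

Best choice: Merge sort or Insertion sort
Reason: Both are stable; quicksort and heapsort are not stable


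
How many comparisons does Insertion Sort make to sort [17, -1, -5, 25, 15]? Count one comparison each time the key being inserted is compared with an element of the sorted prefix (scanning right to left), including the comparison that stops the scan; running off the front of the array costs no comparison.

Insert -1: 17 > -1 (shift), reached front = 1 comparison(s) -> [-1, 17, -5, 25, 15]
Insert -5: 17 > -5 (shift), -1 > -5 (shift), reached front = 2 comparison(s) -> [-5, -1, 17, 25, 15]
Insert 25: 17 <= 25 (stop) = 1 comparison(s) -> [-5, -1, 17, 25, 15]
Insert 15: 25 > 15 (shift), 17 > 15 (shift), -1 <= 15 (stop) = 3 comparison(s) -> [-5, -1, 15, 17, 25]
Total comparisons: 1 + 2 + 1 + 3 = 7


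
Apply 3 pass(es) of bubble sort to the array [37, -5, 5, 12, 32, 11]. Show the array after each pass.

After pass 1: [-5, 5, 12, 32, 11, 37] (5 swaps)
After pass 2: [-5, 5, 12, 11, 32, 37] (1 swaps)
After pass 3: [-5, 5, 11, 12, 32, 37] (1 swaps)
Total swaps: 7


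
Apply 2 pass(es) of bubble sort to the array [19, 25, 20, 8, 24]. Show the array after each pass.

After pass 1: [19, 20, 8, 24, 25] (3 swaps)
After pass 2: [19, 8, 20, 24, 25] (1 swaps)
Total swaps: 4


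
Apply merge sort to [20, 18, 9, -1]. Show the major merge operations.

Divide and conquer:
  Merge [20] + [18] -> [18, 20]
  Merge [9] + [-1] -> [-1, 9]
  Merge [18, 20] + [-1, 9] -> [-1, 9, 18, 20]


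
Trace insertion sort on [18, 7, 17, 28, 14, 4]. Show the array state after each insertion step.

First element 18 is already 'sorted'
Insert 7: shifted 1 elements -> [7, 18, 17, 28, 14, 4]
Insert 17: shifted 1 elements -> [7, 17, 18, 28, 14, 4]
Insert 28: shifted 0 elements -> [7, 17, 18, 28, 14, 4]
Insert 14: shifted 3 elements -> [7, 14, 17, 18, 28, 4]
Insert 4: shifted 5 elements -> [4, 7, 14, 17, 18, 28]


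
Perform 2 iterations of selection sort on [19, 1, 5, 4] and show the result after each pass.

Pass 1: Select minimum 1 at index 1, swap -> [1, 19, 5, 4]
Pass 2: Select minimum 4 at index 3, swap -> [1, 4, 5, 19]


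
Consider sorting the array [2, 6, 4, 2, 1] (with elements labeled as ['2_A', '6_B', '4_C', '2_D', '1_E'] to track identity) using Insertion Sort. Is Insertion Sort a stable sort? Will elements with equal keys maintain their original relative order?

Trace Insertion Sort on the labeled array (the key is the number; the letter only tracks identity):
  Insert 6_B at index 1: [2_A, 6_B, 4_C, 2_D, 1_E]
  Insert 4_C at index 1: [2_A, 4_C, 6_B, 2_D, 1_E]
  Insert 2_D at index 1: [2_A, 2_D, 4_C, 6_B, 1_E]
  Insert 1_E at index 0: [1_E, 2_A, 2_D, 4_C, 6_B]
Final order: [1_E, 2_A, 2_D, 4_C, 6_B]
Equal keys:
  value 2: originally 2_A, 2_D; after sorting 2_A, 2_D -> order preserved
All equal keys kept their original relative order. Insertion Sort is stable: elements are shifted only while they are strictly greater than the key, so a key is inserted after any equal elements already placed.
Answer: Stable


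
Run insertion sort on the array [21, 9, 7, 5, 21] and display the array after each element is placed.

First element 21 is already 'sorted'
Insert 9: shifted 1 elements -> [9, 21, 7, 5, 21]
Insert 7: shifted 2 elements -> [7, 9, 21, 5, 21]
Insert 5: shifted 3 elements -> [5, 7, 9, 21, 21]
Insert 21: shifted 0 elements -> [5, 7, 9, 21, 21]


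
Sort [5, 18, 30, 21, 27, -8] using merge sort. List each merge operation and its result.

Divide and conquer:
  Merge [18] + [30] -> [18, 30]
  Merge [5] + [18, 30] -> [5, 18, 30]
  Merge [27] + [-8] -> [-8, 27]
  Merge [21] + [-8, 27] -> [-8, 21, 27]
  Merge [5, 18, 30] + [-8, 21, 27] -> [-8, 5, 18, 21, 27, 30]


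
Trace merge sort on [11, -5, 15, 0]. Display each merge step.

Divide and conquer:
  Merge [11] + [-5] -> [-5, 11]
  Merge [15] + [0] -> [0, 15]
  Merge [-5, 11] + [0, 15] -> [-5, 0, 11, 15]


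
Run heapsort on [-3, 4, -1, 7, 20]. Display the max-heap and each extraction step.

Build heap: [20, 7, -1, -3, 4]
Extract 20: [7, 4, -1, -3, 20]
Extract 7: [4, -3, -1, 7, 20]
Extract 4: [-1, -3, 4, 7, 20]
Extract -1: [-3, -1, 4, 7, 20]


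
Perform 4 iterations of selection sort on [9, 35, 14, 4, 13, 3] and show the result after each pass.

Pass 1: Select minimum 3 at index 5, swap -> [3, 35, 14, 4, 13, 9]
Pass 2: Select minimum 4 at index 3, swap -> [3, 4, 14, 35, 13, 9]
Pass 3: Select minimum 9 at index 5, swap -> [3, 4, 9, 35, 13, 14]
Pass 4: Select minimum 13 at index 4, swap -> [3, 4, 9, 13, 35, 14]


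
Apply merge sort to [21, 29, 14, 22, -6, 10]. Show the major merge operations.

Divide and conquer:
  Merge [29] + [14] -> [14, 29]
  Merge [21] + [14, 29] -> [14, 21, 29]
  Merge [-6] + [10] -> [-6, 10]
  Merge [22] + [-6, 10] -> [-6, 10, 22]
  Merge [14, 21, 29] + [-6, 10, 22] -> [-6, 10, 14, 21, 22, 29]


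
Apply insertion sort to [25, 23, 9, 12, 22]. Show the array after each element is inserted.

First element 25 is already 'sorted'
Insert 23: shifted 1 elements -> [23, 25, 9, 12, 22]
Insert 9: shifted 2 elements -> [9, 23, 25, 12, 22]
Insert 12: shifted 2 elements -> [9, 12, 23, 25, 22]
Insert 22: shifted 2 elements -> [9, 12, 22, 23, 25]


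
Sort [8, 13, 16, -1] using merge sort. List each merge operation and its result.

Divide and conquer:
  Merge [8] + [13] -> [8, 13]
  Merge [16] + [-1] -> [-1, 16]
  Merge [8, 13] + [-1, 16] -> [-1, 8, 13, 16]


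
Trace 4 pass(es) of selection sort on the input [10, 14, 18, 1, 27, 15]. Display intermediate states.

Pass 1: Select minimum 1 at index 3, swap -> [1, 14, 18, 10, 27, 15]
Pass 2: Select minimum 10 at index 3, swap -> [1, 10, 18, 14, 27, 15]
Pass 3: Select minimum 14 at index 3, swap -> [1, 10, 14, 18, 27, 15]
Pass 4: Select minimum 15 at index 5, swap -> [1, 10, 14, 15, 27, 18]


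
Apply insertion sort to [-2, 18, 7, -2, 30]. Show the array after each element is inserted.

First element -2 is already 'sorted'
Insert 18: shifted 0 elements -> [-2, 18, 7, -2, 30]
Insert 7: shifted 1 elements -> [-2, 7, 18, -2, 30]
Insert -2: shifted 2 elements -> [-2, -2, 7, 18, 30]
Insert 30: shifted 0 elements -> [-2, -2, 7, 18, 30]


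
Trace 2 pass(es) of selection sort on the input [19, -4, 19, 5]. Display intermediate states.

Pass 1: Select minimum -4 at index 1, swap -> [-4, 19, 19, 5]
Pass 2: Select minimum 5 at index 3, swap -> [-4, 5, 19, 19]


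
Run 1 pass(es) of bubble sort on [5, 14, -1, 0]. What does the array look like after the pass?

After pass 1: [5, -1, 0, 14] (2 swaps)
Total swaps: 2


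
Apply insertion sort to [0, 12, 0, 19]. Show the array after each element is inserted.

First element 0 is already 'sorted'
Insert 12: shifted 0 elements -> [0, 12, 0, 19]
Insert 0: shifted 1 elements -> [0, 0, 12, 19]
Insert 19: shifted 0 elements -> [0, 0, 12, 19]


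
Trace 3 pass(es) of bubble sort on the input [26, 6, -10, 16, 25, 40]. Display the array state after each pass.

After pass 1: [6, -10, 16, 25, 26, 40] (4 swaps)
After pass 2: [-10, 6, 16, 25, 26, 40] (1 swaps)
After pass 3: [-10, 6, 16, 25, 26, 40] (0 swaps)
Total swaps: 5


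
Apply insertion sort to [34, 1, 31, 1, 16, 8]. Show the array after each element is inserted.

First element 34 is already 'sorted'
Insert 1: shifted 1 elements -> [1, 34, 31, 1, 16, 8]
Insert 31: shifted 1 elements -> [1, 31, 34, 1, 16, 8]
Insert 1: shifted 2 elements -> [1, 1, 31, 34, 16, 8]
Insert 16: shifted 2 elements -> [1, 1, 16, 31, 34, 8]
Insert 8: shifted 3 elements -> [1, 1, 8, 16, 31, 34]


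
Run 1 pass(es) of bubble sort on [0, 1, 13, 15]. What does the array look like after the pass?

After pass 1: [0, 1, 13, 15] (0 swaps)
Total swaps: 0


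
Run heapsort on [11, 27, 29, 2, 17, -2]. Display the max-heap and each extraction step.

Build heap: [29, 27, 11, 2, 17, -2]
Extract 29: [27, 17, 11, 2, -2, 29]
Extract 27: [17, 2, 11, -2, 27, 29]
Extract 17: [11, 2, -2, 17, 27, 29]
Extract 11: [2, -2, 11, 17, 27, 29]
Extract 2: [-2, 2, 11, 17, 27, 29]


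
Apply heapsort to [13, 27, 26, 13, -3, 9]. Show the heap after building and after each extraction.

Build heap: [27, 13, 26, 13, -3, 9]
Extract 27: [26, 13, 9, 13, -3, 27]
Extract 26: [13, 13, 9, -3, 26, 27]
Extract 13: [13, -3, 9, 13, 26, 27]
Extract 13: [9, -3, 13, 13, 26, 27]
Extract 9: [-3, 9, 13, 13, 26, 27]


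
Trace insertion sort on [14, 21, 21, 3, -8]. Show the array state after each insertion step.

First element 14 is already 'sorted'
Insert 21: shifted 0 elements -> [14, 21, 21, 3, -8]
Insert 21: shifted 0 elements -> [14, 21, 21, 3, -8]
Insert 3: shifted 3 elements -> [3, 14, 21, 21, -8]
Insert -8: shifted 4 elements -> [-8, 3, 14, 21, 21]


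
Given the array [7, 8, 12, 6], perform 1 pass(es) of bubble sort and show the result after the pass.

After pass 1: [7, 8, 6, 12] (1 swaps)
Total swaps: 1


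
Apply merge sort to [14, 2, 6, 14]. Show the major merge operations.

Divide and conquer:
  Merge [14] + [2] -> [2, 14]
  Merge [6] + [14] -> [6, 14]
  Merge [2, 14] + [6, 14] -> [2, 6, 14, 14]


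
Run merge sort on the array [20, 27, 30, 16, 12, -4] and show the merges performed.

Divide and conquer:
  Merge [27] + [30] -> [27, 30]
  Merge [20] + [27, 30] -> [20, 27, 30]
  Merge [12] + [-4] -> [-4, 12]
  Merge [16] + [-4, 12] -> [-4, 12, 16]
  Merge [20, 27, 30] + [-4, 12, 16] -> [-4, 12, 16, 20, 27, 30]


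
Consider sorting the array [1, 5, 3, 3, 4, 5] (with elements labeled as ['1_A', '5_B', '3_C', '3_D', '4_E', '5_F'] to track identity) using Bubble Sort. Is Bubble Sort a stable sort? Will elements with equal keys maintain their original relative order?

Trace Bubble Sort on the labeled array (the key is the number; the letter only tracks identity):
  After pass 1: [1_A, 3_C, 3_D, 4_E, 5_B, 5_F]
  After pass 2: [1_A, 3_C, 3_D, 4_E, 5_B, 5_F] (no swaps, done)
Final order: [1_A, 3_C, 3_D, 4_E, 5_B, 5_F]
Equal keys:
  value 3: originally 3_C, 3_D; after sorting 3_C, 3_D -> order preserved
  value 5: originally 5_B, 5_F; after sorting 5_B, 5_F -> order preserved
All equal keys kept their original relative order. Bubble Sort is stable: it only swaps adjacent elements when the left one is strictly greater, so equal keys never move past each other.
Answer: Stable


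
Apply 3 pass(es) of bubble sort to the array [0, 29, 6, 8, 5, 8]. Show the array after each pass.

After pass 1: [0, 6, 8, 5, 8, 29] (4 swaps)
After pass 2: [0, 6, 5, 8, 8, 29] (1 swaps)
After pass 3: [0, 5, 6, 8, 8, 29] (1 swaps)
Total swaps: 6


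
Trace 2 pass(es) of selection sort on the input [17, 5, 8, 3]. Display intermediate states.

Pass 1: Select minimum 3 at index 3, swap -> [3, 5, 8, 17]
Pass 2: Select minimum 5 at index 1, swap -> [3, 5, 8, 17]


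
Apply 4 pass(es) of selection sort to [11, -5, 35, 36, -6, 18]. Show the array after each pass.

Pass 1: Select minimum -6 at index 4, swap -> [-6, -5, 35, 36, 11, 18]
Pass 2: Select minimum -5 at index 1, swap -> [-6, -5, 35, 36, 11, 18]
Pass 3: Select minimum 11 at index 4, swap -> [-6, -5, 11, 36, 35, 18]
Pass 4: Select minimum 18 at index 5, swap -> [-6, -5, 11, 18, 35, 36]


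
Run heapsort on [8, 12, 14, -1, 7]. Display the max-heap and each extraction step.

Build heap: [14, 12, 8, -1, 7]
Extract 14: [12, 7, 8, -1, 14]
Extract 12: [8, 7, -1, 12, 14]
Extract 8: [7, -1, 8, 12, 14]
Extract 7: [-1, 7, 8, 12, 14]


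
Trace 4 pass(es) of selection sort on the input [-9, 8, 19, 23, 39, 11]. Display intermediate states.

Pass 1: Select minimum -9 at index 0, swap -> [-9, 8, 19, 23, 39, 11]
Pass 2: Select minimum 8 at index 1, swap -> [-9, 8, 19, 23, 39, 11]
Pass 3: Select minimum 11 at index 5, swap -> [-9, 8, 11, 23, 39, 19]
Pass 4: Select minimum 19 at index 5, swap -> [-9, 8, 11, 19, 39, 23]


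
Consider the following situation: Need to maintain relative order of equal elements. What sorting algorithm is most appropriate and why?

Best choice: Merge sort or Insertion sort
Reason: Both are stable; quicksort and heapsort are not stable


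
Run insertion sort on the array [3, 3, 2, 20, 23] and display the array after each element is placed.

First element 3 is already 'sorted'
Insert 3: shifted 0 elements -> [3, 3, 2, 20, 23]
Insert 2: shifted 2 elements -> [2, 3, 3, 20, 23]
Insert 20: shifted 0 elements -> [2, 3, 3, 20, 23]
Insert 23: shifted 0 elements -> [2, 3, 3, 20, 23]


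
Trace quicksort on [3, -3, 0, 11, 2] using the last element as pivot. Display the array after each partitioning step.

Partition 1: pivot=2 at index 2 -> [-3, 0, 2, 11, 3]
Partition 2: pivot=0 at index 1 -> [-3, 0, 2, 11, 3]
Partition 3: pivot=3 at index 3 -> [-3, 0, 2, 3, 11]


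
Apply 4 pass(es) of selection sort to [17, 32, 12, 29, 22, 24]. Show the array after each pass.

Pass 1: Select minimum 12 at index 2, swap -> [12, 32, 17, 29, 22, 24]
Pass 2: Select minimum 17 at index 2, swap -> [12, 17, 32, 29, 22, 24]
Pass 3: Select minimum 22 at index 4, swap -> [12, 17, 22, 29, 32, 24]
Pass 4: Select minimum 24 at index 5, swap -> [12, 17, 22, 24, 32, 29]


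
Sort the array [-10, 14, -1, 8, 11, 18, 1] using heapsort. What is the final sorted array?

Build heap: [18, 14, 1, 8, 11, -1, -10]
Extract 18: [14, 11, 1, 8, -10, -1, 18]
Extract 14: [11, 8, 1, -1, -10, 14, 18]
Extract 11: [8, -1, 1, -10, 11, 14, 18]
Extract 8: [1, -1, -10, 8, 11, 14, 18]
Extract 1: [-1, -10, 1, 8, 11, 14, 18]
Extract -1: [-10, -1, 1, 8, 11, 14, 18]


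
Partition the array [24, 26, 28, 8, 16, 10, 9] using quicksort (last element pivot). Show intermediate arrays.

Partition 1: pivot=9 at index 1 -> [8, 9, 28, 24, 16, 10, 26]
Partition 2: pivot=26 at index 5 -> [8, 9, 24, 16, 10, 26, 28]
Partition 3: pivot=10 at index 2 -> [8, 9, 10, 16, 24, 26, 28]
Partition 4: pivot=24 at index 4 -> [8, 9, 10, 16, 24, 26, 28]


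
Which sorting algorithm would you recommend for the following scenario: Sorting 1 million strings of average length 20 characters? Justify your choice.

Best choice: MSD radix sort or Mergesort
Reason: MSD radix sort is a non-comparison sort that buckets the strings by successive character positions, running in time proportional to the total number of characters examined rather than O(n log n) string comparisons; mergesort is a stable O(n log n)-comparison alternative that works for arbitrary variable-length keys


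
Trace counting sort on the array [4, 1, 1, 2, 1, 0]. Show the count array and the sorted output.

Count array: [1, 3, 1, 0, 1]
(count[i] = number of elements equal to i)
Cumulative count: [1, 4, 5, 5, 6]
Sorted: [0, 1, 1, 1, 2, 4]


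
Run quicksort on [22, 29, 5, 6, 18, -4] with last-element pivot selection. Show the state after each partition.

Partition 1: pivot=-4 at index 0 -> [-4, 29, 5, 6, 18, 22]
Partition 2: pivot=22 at index 4 -> [-4, 5, 6, 18, 22, 29]
Partition 3: pivot=18 at index 3 -> [-4, 5, 6, 18, 22, 29]
Partition 4: pivot=6 at index 2 -> [-4, 5, 6, 18, 22, 29]


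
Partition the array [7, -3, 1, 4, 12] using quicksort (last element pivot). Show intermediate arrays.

Partition 1: pivot=12 at index 4 -> [7, -3, 1, 4, 12]
Partition 2: pivot=4 at index 2 -> [-3, 1, 4, 7, 12]
Partition 3: pivot=1 at index 1 -> [-3, 1, 4, 7, 12]


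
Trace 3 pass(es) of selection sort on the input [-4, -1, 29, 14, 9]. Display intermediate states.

Pass 1: Select minimum -4 at index 0, swap -> [-4, -1, 29, 14, 9]
Pass 2: Select minimum -1 at index 1, swap -> [-4, -1, 29, 14, 9]
Pass 3: Select minimum 9 at index 4, swap -> [-4, -1, 9, 14, 29]


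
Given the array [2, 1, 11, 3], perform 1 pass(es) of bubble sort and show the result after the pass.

After pass 1: [1, 2, 3, 11] (2 swaps)
Total swaps: 2


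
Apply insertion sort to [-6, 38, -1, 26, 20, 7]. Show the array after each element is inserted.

First element -6 is already 'sorted'
Insert 38: shifted 0 elements -> [-6, 38, -1, 26, 20, 7]
Insert -1: shifted 1 elements -> [-6, -1, 38, 26, 20, 7]
Insert 26: shifted 1 elements -> [-6, -1, 26, 38, 20, 7]
Insert 20: shifted 2 elements -> [-6, -1, 20, 26, 38, 7]
Insert 7: shifted 3 elements -> [-6, -1, 7, 20, 26, 38]


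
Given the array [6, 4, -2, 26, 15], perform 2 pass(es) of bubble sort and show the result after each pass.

After pass 1: [4, -2, 6, 15, 26] (3 swaps)
After pass 2: [-2, 4, 6, 15, 26] (1 swaps)
Total swaps: 4


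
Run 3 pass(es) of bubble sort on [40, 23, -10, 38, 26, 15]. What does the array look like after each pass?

After pass 1: [23, -10, 38, 26, 15, 40] (5 swaps)
After pass 2: [-10, 23, 26, 15, 38, 40] (3 swaps)
After pass 3: [-10, 23, 15, 26, 38, 40] (1 swaps)
Total swaps: 9


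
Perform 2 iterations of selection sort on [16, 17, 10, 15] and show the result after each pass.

Pass 1: Select minimum 10 at index 2, swap -> [10, 17, 16, 15]
Pass 2: Select minimum 15 at index 3, swap -> [10, 15, 16, 17]


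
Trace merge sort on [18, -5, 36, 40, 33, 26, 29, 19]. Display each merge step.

Divide and conquer:
  Merge [18] + [-5] -> [-5, 18]
  Merge [36] + [40] -> [36, 40]
  Merge [-5, 18] + [36, 40] -> [-5, 18, 36, 40]
  Merge [33] + [26] -> [26, 33]
  Merge [29] + [19] -> [19, 29]
  Merge [26, 33] + [19, 29] -> [19, 26, 29, 33]
  Merge [-5, 18, 36, 40] + [19, 26, 29, 33] -> [-5, 18, 19, 26, 29, 33, 36, 40]


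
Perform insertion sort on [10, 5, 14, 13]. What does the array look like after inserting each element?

First element 10 is already 'sorted'
Insert 5: shifted 1 elements -> [5, 10, 14, 13]
Insert 14: shifted 0 elements -> [5, 10, 14, 13]
Insert 13: shifted 1 elements -> [5, 10, 13, 14]


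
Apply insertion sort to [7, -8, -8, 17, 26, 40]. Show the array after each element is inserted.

First element 7 is already 'sorted'
Insert -8: shifted 1 elements -> [-8, 7, -8, 17, 26, 40]
Insert -8: shifted 1 elements -> [-8, -8, 7, 17, 26, 40]
Insert 17: shifted 0 elements -> [-8, -8, 7, 17, 26, 40]
Insert 26: shifted 0 elements -> [-8, -8, 7, 17, 26, 40]
Insert 40: shifted 0 elements -> [-8, -8, 7, 17, 26, 40]


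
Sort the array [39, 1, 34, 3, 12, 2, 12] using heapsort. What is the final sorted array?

Build heap: [39, 12, 34, 3, 1, 2, 12]
Extract 39: [34, 12, 12, 3, 1, 2, 39]
Extract 34: [12, 3, 12, 2, 1, 34, 39]
Extract 12: [12, 3, 1, 2, 12, 34, 39]
Extract 12: [3, 2, 1, 12, 12, 34, 39]
Extract 3: [2, 1, 3, 12, 12, 34, 39]
Extract 2: [1, 2, 3, 12, 12, 34, 39]


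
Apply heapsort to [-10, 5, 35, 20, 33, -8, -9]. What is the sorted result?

Build heap: [35, 33, -8, 20, 5, -10, -9]
Extract 35: [33, 20, -8, -9, 5, -10, 35]
Extract 33: [20, 5, -8, -9, -10, 33, 35]
Extract 20: [5, -9, -8, -10, 20, 33, 35]
Extract 5: [-8, -9, -10, 5, 20, 33, 35]
Extract -8: [-9, -10, -8, 5, 20, 33, 35]
Extract -9: [-10, -9, -8, 5, 20, 33, 35]


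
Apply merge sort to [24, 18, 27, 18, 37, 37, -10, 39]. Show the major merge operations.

Divide and conquer:
  Merge [24] + [18] -> [18, 24]
  Merge [27] + [18] -> [18, 27]
  Merge [18, 24] + [18, 27] -> [18, 18, 24, 27]
  Merge [37] + [37] -> [37, 37]
  Merge [-10] + [39] -> [-10, 39]
  Merge [37, 37] + [-10, 39] -> [-10, 37, 37, 39]
  Merge [18, 18, 24, 27] + [-10, 37, 37, 39] -> [-10, 18, 18, 24, 27, 37, 37, 39]


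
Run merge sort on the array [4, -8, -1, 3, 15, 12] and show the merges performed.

Divide and conquer:
  Merge [-8] + [-1] -> [-8, -1]
  Merge [4] + [-8, -1] -> [-8, -1, 4]
  Merge [15] + [12] -> [12, 15]
  Merge [3] + [12, 15] -> [3, 12, 15]
  Merge [-8, -1, 4] + [3, 12, 15] -> [-8, -1, 3, 4, 12, 15]


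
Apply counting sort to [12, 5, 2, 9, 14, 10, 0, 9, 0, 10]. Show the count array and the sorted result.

Count array: [2, 0, 1, 0, 0, 1, 0, 0, 0, 2, 2, 0, 1, 0, 1]
(count[i] = number of elements equal to i)
Cumulative count: [2, 2, 3, 3, 3, 4, 4, 4, 4, 6, 8, 8, 9, 9, 10]
Sorted: [0, 0, 2, 5, 9, 9, 10, 10, 12, 14]


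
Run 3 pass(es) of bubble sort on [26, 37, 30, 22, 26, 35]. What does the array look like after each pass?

After pass 1: [26, 30, 22, 26, 35, 37] (4 swaps)
After pass 2: [26, 22, 26, 30, 35, 37] (2 swaps)
After pass 3: [22, 26, 26, 30, 35, 37] (1 swaps)
Total swaps: 7


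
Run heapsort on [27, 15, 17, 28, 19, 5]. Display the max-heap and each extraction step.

Build heap: [28, 27, 17, 15, 19, 5]
Extract 28: [27, 19, 17, 15, 5, 28]
Extract 27: [19, 15, 17, 5, 27, 28]
Extract 19: [17, 15, 5, 19, 27, 28]
Extract 17: [15, 5, 17, 19, 27, 28]
Extract 15: [5, 15, 17, 19, 27, 28]
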